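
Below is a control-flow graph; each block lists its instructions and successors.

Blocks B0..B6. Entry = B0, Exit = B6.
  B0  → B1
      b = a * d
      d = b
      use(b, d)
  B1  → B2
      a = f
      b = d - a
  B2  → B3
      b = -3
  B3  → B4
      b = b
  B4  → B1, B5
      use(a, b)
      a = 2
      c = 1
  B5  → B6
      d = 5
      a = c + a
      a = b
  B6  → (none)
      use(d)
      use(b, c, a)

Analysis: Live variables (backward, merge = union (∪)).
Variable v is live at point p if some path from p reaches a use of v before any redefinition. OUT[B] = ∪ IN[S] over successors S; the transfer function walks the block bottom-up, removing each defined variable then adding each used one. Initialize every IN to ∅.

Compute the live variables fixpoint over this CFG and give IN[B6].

Per-block solution:
  B0:   IN={a, d, f}   OUT={d, f}
  B1:   IN={d, f}   OUT={a, d, f}
  B2:   IN={a, d, f}   OUT={a, b, d, f}
  B3:   IN={a, b, d, f}   OUT={a, b, d, f}
  B4:   IN={a, b, d, f}   OUT={a, b, c, d, f}
  B5:   IN={a, b, c}   OUT={a, b, c, d}
  B6:   IN={a, b, c, d}   OUT={}

B6 is the boundary node: OUT[B6] = {}
Applying B6's transfer function to that OUT value gives IN[B6] (row B6 above).

Answer: {a, b, c, d}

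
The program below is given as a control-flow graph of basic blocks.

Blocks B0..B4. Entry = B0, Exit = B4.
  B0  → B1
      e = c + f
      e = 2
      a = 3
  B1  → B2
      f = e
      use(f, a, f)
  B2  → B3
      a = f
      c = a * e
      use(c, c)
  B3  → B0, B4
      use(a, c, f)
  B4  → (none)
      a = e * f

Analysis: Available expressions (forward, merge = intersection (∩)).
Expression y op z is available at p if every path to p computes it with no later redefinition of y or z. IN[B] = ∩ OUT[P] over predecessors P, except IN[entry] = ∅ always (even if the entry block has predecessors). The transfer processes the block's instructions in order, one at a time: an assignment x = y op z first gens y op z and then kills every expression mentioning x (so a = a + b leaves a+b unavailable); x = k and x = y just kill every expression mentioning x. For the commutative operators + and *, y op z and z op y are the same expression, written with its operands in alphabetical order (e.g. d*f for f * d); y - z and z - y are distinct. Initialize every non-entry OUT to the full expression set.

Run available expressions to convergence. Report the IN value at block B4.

Converged values:
  B0:  IN={}  OUT={c+f}
  B1:  IN={c+f}  OUT={}
  B2:  IN={}  OUT={a*e}
  B3:  IN={a*e}  OUT={a*e}
  B4:  IN={a*e}  OUT={e*f}

Merge at B4: IN[B4] = OUT[B3] = {a*e}

Answer: {a*e}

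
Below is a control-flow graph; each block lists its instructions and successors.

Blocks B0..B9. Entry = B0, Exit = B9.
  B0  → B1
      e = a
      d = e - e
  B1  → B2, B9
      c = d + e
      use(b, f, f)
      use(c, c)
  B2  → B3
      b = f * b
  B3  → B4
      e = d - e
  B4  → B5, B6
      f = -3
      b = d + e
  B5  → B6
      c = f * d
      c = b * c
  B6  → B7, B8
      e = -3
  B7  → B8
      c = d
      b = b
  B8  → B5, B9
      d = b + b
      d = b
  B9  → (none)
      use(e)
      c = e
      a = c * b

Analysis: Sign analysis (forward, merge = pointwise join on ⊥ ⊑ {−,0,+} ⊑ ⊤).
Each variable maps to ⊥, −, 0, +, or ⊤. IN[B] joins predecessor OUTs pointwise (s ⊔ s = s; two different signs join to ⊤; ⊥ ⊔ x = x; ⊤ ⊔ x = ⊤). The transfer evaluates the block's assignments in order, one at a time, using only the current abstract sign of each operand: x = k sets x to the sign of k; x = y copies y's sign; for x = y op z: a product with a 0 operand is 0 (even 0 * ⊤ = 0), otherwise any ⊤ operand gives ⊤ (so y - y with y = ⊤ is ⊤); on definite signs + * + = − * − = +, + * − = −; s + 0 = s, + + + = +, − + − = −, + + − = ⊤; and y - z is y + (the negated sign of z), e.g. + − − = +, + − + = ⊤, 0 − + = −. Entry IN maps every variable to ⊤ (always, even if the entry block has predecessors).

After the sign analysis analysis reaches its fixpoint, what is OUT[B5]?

Answer: {a: ⊤, b: ⊤, c: ⊤, d: ⊤, e: ⊤, f: -}

Derivation:
Converged values:
  B0:   IN=(all ⊤)   OUT=(all ⊤)
  B1:   IN=(all ⊤)   OUT=(all ⊤)
  B2:   IN=(all ⊤)   OUT=(all ⊤)
  B3:   IN=(all ⊤)   OUT=(all ⊤)
  B4:   IN=(all ⊤)   OUT={f:-; rest ⊤}
  B5:   IN={f:-; rest ⊤}   OUT={f:-; rest ⊤}
  B6:   IN={f:-; rest ⊤}   OUT={e:-, f:-; rest ⊤}
  B7:   IN={e:-, f:-; rest ⊤}   OUT={e:-, f:-; rest ⊤}
  B8:   IN={e:-, f:-; rest ⊤}   OUT={e:-, f:-; rest ⊤}
  B9:   IN=(all ⊤)   OUT=(all ⊤)

Merge at B5: IN[B5] = OUT[B4] ⊔ OUT[B8] = {a: ⊤, b: ⊤, c: ⊤, d: ⊤, e: ⊤, f: -}
Applying B5's transfer function to that IN value gives OUT[B5] (row B5 above).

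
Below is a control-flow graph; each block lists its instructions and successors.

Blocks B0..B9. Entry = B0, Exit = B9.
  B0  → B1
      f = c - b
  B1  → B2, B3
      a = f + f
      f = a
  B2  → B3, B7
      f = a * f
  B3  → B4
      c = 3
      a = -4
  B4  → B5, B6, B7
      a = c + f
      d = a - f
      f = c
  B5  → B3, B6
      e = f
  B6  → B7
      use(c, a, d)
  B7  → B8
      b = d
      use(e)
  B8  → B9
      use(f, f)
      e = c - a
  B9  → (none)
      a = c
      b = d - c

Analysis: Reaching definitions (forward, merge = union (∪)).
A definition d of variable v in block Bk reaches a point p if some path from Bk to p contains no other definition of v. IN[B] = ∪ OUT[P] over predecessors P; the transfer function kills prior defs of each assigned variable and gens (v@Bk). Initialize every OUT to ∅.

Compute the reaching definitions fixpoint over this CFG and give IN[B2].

Converged values:
  B0: | IN={} | OUT={f@B0}
  B1: | IN={f@B0} | OUT={a@B1, f@B1}
  B2: | IN={a@B1, f@B1} | OUT={a@B1, f@B2}
  B3: | IN={a@B1, a@B4, c@B3, d@B4, e@B5, f@B1, f@B2, f@B4} | OUT={a@B3, c@B3, d@B4, e@B5, f@B1, f@B2, f@B4}
  B4: | IN={a@B3, c@B3, d@B4, e@B5, f@B1, f@B2, f@B4} | OUT={a@B4, c@B3, d@B4, e@B5, f@B4}
  B5: | IN={a@B4, c@B3, d@B4, e@B5, f@B4} | OUT={a@B4, c@B3, d@B4, e@B5, f@B4}
  B6: | IN={a@B4, c@B3, d@B4, e@B5, f@B4} | OUT={a@B4, c@B3, d@B4, e@B5, f@B4}
  B7: | IN={a@B1, a@B4, c@B3, d@B4, e@B5, f@B2, f@B4} | OUT={a@B1, a@B4, b@B7, c@B3, d@B4, e@B5, f@B2, f@B4}
  B8: | IN={a@B1, a@B4, b@B7, c@B3, d@B4, e@B5, f@B2, f@B4} | OUT={a@B1, a@B4, b@B7, c@B3, d@B4, e@B8, f@B2, f@B4}
  B9: | IN={a@B1, a@B4, b@B7, c@B3, d@B4, e@B8, f@B2, f@B4} | OUT={a@B9, b@B9, c@B3, d@B4, e@B8, f@B2, f@B4}

Merge at B2: IN[B2] = OUT[B1] = {a@B1, f@B1}

Answer: {a@B1, f@B1}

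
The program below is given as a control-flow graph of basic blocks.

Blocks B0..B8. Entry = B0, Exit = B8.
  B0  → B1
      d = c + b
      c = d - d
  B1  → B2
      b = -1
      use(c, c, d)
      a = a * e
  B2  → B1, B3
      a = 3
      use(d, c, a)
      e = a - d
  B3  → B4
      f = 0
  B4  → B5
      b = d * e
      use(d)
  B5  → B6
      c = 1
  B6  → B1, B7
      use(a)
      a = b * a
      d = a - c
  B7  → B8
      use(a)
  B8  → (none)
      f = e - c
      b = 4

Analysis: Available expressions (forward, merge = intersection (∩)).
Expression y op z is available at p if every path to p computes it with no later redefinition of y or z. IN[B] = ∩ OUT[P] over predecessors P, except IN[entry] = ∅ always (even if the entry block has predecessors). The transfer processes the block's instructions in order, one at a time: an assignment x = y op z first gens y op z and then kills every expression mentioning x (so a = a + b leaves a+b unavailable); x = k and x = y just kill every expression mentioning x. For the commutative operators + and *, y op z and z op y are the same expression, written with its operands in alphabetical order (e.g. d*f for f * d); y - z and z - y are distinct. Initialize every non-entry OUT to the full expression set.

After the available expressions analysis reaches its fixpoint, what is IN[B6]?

Answer: {a-d, d*e}

Derivation:
Fixpoint table:
  B0:  IN={}  OUT={d-d}
  B1:  IN={}  OUT={}
  B2:  IN={}  OUT={a-d}
  B3:  IN={a-d}  OUT={a-d}
  B4:  IN={a-d}  OUT={a-d, d*e}
  B5:  IN={a-d, d*e}  OUT={a-d, d*e}
  B6:  IN={a-d, d*e}  OUT={a-c}
  B7:  IN={a-c}  OUT={a-c}
  B8:  IN={a-c}  OUT={a-c, e-c}

Merge at B6: IN[B6] = OUT[B5] = {a-d, d*e}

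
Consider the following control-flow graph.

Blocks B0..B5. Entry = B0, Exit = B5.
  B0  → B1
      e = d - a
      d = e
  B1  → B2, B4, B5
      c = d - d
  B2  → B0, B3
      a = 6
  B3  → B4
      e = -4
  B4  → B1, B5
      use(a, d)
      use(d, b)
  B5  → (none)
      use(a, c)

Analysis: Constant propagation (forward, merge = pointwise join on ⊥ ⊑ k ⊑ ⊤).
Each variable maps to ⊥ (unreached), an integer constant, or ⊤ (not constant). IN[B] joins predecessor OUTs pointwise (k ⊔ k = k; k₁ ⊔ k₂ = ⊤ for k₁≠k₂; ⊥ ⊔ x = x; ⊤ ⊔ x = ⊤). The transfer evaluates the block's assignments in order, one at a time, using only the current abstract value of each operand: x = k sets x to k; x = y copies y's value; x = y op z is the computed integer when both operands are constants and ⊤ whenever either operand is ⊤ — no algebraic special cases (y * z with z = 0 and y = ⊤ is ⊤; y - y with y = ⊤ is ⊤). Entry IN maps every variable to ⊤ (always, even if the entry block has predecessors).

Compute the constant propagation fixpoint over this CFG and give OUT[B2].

Answer: {a: 6, b: ⊤, c: ⊤, d: ⊤, e: ⊤, f: ⊤}

Derivation:
Per-block solution:
  B0: | IN=(all ⊤) | OUT=(all ⊤)
  B1: | IN=(all ⊤) | OUT=(all ⊤)
  B2: | IN=(all ⊤) | OUT={a:6; rest ⊤}
  B3: | IN={a:6; rest ⊤} | OUT={a:6, e:-4; rest ⊤}
  B4: | IN=(all ⊤) | OUT=(all ⊤)
  B5: | IN=(all ⊤) | OUT=(all ⊤)

Merge at B2: IN[B2] = OUT[B1] = {a: ⊤, b: ⊤, c: ⊤, d: ⊤, e: ⊤, f: ⊤}
Applying B2's transfer function to that IN value gives OUT[B2] (row B2 above).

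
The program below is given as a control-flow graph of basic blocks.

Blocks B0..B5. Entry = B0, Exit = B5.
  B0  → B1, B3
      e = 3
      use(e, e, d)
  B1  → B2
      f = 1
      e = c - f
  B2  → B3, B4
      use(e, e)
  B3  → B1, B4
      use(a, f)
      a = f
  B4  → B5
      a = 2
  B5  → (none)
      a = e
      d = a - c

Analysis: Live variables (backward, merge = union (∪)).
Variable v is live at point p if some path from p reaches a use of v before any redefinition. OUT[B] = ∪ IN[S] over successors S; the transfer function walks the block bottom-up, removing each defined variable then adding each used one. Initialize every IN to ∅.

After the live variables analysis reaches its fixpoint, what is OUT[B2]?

Converged values:
  B0:   IN={a, c, d, f}   OUT={a, c, e, f}
  B1:   IN={a, c}   OUT={a, c, e, f}
  B2:   IN={a, c, e, f}   OUT={a, c, e, f}
  B3:   IN={a, c, e, f}   OUT={a, c, e}
  B4:   IN={c, e}   OUT={c, e}
  B5:   IN={c, e}   OUT={}

Merge at B2: OUT[B2] = IN[B3] ⊔ IN[B4] = {a, c, e, f}

Answer: {a, c, e, f}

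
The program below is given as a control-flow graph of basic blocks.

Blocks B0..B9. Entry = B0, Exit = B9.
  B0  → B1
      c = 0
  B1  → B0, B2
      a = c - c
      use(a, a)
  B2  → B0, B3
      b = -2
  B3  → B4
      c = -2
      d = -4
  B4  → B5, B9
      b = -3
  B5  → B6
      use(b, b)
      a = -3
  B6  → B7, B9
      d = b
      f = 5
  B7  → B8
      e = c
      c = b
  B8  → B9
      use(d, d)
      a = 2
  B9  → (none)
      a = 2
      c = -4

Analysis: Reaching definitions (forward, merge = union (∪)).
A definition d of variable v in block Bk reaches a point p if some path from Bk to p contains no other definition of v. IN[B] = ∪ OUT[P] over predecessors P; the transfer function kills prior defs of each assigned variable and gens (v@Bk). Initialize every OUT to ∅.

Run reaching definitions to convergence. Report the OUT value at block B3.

Answer: {a@B1, b@B2, c@B3, d@B3}

Working:
Converged values:
  B0: | IN={a@B1, b@B2, c@B0} | OUT={a@B1, b@B2, c@B0}
  B1: | IN={a@B1, b@B2, c@B0} | OUT={a@B1, b@B2, c@B0}
  B2: | IN={a@B1, b@B2, c@B0} | OUT={a@B1, b@B2, c@B0}
  B3: | IN={a@B1, b@B2, c@B0} | OUT={a@B1, b@B2, c@B3, d@B3}
  B4: | IN={a@B1, b@B2, c@B3, d@B3} | OUT={a@B1, b@B4, c@B3, d@B3}
  B5: | IN={a@B1, b@B4, c@B3, d@B3} | OUT={a@B5, b@B4, c@B3, d@B3}
  B6: | IN={a@B5, b@B4, c@B3, d@B3} | OUT={a@B5, b@B4, c@B3, d@B6, f@B6}
  B7: | IN={a@B5, b@B4, c@B3, d@B6, f@B6} | OUT={a@B5, b@B4, c@B7, d@B6, e@B7, f@B6}
  B8: | IN={a@B5, b@B4, c@B7, d@B6, e@B7, f@B6} | OUT={a@B8, b@B4, c@B7, d@B6, e@B7, f@B6}
  B9: | IN={a@B1, a@B5, a@B8, b@B4, c@B3, c@B7, d@B3, d@B6, e@B7, f@B6} | OUT={a@B9, b@B4, c@B9, d@B3, d@B6, e@B7, f@B6}

Merge at B3: IN[B3] = OUT[B2] = {a@B1, b@B2, c@B0}
Applying B3's transfer function to that IN value gives OUT[B3] (row B3 above).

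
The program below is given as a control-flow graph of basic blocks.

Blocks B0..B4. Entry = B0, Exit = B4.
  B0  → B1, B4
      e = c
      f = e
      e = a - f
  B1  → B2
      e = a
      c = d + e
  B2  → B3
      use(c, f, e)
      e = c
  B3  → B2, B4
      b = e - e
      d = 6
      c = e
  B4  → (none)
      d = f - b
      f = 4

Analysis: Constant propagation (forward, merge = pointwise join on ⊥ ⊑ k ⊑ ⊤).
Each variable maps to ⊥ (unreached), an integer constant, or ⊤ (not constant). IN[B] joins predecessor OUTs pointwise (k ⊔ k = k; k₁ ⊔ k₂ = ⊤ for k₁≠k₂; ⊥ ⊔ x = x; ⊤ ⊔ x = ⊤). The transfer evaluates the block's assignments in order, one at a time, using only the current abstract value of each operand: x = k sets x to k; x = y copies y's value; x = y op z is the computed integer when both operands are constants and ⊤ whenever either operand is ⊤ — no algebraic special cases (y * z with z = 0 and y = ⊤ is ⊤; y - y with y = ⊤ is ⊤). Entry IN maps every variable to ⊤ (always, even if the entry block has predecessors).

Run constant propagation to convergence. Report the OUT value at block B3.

Answer: {a: ⊤, b: ⊤, c: ⊤, d: 6, e: ⊤, f: ⊤}

Trace:
Fixpoint table:
  B0:  IN=(all ⊤)  OUT=(all ⊤)
  B1:  IN=(all ⊤)  OUT=(all ⊤)
  B2:  IN=(all ⊤)  OUT=(all ⊤)
  B3:  IN=(all ⊤)  OUT={d:6; rest ⊤}
  B4:  IN=(all ⊤)  OUT={f:4; rest ⊤}

Merge at B3: IN[B3] = OUT[B2] = {a: ⊤, b: ⊤, c: ⊤, d: ⊤, e: ⊤, f: ⊤}
Applying B3's transfer function to that IN value gives OUT[B3] (row B3 above).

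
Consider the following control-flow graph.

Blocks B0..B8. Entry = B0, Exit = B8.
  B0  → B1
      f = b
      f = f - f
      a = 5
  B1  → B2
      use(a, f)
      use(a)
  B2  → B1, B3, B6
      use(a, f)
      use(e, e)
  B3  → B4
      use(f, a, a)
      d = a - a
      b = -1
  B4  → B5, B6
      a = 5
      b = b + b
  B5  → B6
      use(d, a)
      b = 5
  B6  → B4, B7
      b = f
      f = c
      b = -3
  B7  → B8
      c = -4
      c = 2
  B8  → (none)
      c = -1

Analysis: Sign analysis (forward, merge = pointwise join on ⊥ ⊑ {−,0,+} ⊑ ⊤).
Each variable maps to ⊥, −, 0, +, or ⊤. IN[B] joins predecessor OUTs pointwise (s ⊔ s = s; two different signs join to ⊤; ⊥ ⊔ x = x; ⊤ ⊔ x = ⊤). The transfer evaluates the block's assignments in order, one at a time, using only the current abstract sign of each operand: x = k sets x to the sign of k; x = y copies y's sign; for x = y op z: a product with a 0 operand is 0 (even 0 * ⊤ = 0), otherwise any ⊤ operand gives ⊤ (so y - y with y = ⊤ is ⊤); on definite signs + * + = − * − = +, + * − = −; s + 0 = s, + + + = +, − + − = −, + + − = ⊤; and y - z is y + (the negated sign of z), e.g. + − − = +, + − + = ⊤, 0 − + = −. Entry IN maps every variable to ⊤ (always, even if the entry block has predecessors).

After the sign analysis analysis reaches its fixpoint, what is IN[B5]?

Per-block solution:
  B0: | IN=(all ⊤) | OUT={a:+; rest ⊤}
  B1: | IN={a:+; rest ⊤} | OUT={a:+; rest ⊤}
  B2: | IN={a:+; rest ⊤} | OUT={a:+; rest ⊤}
  B3: | IN={a:+; rest ⊤} | OUT={a:+, b:-; rest ⊤}
  B4: | IN={a:+, b:-; rest ⊤} | OUT={a:+, b:-; rest ⊤}
  B5: | IN={a:+, b:-; rest ⊤} | OUT={a:+, b:+; rest ⊤}
  B6: | IN={a:+; rest ⊤} | OUT={a:+, b:-; rest ⊤}
  B7: | IN={a:+, b:-; rest ⊤} | OUT={a:+, b:-, c:+; rest ⊤}
  B8: | IN={a:+, b:-, c:+; rest ⊤} | OUT={a:+, b:-, c:-; rest ⊤}

Merge at B5: IN[B5] = OUT[B4] = {a: +, b: -, c: ⊤, d: ⊤, e: ⊤, f: ⊤}

Answer: {a: +, b: -, c: ⊤, d: ⊤, e: ⊤, f: ⊤}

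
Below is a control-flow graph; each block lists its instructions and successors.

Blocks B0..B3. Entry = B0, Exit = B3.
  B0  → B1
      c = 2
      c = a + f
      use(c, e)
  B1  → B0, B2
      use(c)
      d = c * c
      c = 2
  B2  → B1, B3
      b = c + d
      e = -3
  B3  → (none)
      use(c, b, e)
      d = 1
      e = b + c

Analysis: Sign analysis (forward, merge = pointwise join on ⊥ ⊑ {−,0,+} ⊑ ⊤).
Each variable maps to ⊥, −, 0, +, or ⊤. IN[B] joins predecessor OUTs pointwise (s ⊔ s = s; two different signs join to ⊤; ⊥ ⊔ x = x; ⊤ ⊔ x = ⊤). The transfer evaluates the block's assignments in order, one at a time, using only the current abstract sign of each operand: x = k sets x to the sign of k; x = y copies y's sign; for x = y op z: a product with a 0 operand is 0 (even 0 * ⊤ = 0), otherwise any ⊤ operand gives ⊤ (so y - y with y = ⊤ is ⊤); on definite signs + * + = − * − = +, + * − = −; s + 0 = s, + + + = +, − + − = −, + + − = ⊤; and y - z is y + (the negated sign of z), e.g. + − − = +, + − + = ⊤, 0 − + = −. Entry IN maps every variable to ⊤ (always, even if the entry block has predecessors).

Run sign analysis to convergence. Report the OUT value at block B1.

Fixpoint table:
  B0:   IN=(all ⊤)   OUT=(all ⊤)
  B1:   IN=(all ⊤)   OUT={c:+; rest ⊤}
  B2:   IN={c:+; rest ⊤}   OUT={c:+, e:-; rest ⊤}
  B3:   IN={c:+, e:-; rest ⊤}   OUT={c:+, d:+; rest ⊤}

Merge at B1: IN[B1] = OUT[B0] ⊔ OUT[B2] = {a: ⊤, b: ⊤, c: ⊤, d: ⊤, e: ⊤, f: ⊤}
Applying B1's transfer function to that IN value gives OUT[B1] (row B1 above).

Answer: {a: ⊤, b: ⊤, c: +, d: ⊤, e: ⊤, f: ⊤}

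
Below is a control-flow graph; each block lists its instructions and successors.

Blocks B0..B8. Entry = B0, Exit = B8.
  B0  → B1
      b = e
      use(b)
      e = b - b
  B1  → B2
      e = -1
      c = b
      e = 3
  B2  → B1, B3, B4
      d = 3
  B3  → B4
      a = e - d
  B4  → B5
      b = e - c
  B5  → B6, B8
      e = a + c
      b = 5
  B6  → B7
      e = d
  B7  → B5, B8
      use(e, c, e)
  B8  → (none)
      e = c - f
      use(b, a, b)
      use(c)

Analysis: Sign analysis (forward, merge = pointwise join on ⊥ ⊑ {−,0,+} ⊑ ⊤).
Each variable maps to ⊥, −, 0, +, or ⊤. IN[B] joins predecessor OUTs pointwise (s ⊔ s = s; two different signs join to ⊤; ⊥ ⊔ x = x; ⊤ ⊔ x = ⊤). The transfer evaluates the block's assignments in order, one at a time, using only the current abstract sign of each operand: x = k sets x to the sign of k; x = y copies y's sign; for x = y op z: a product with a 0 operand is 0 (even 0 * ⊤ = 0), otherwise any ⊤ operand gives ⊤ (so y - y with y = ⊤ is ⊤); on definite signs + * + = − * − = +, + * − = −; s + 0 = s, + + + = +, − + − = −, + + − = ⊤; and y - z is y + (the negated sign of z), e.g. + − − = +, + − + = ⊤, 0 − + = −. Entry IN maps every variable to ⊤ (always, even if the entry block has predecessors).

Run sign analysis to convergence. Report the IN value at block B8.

Fixpoint table:
  B0: | IN=(all ⊤) | OUT=(all ⊤)
  B1: | IN=(all ⊤) | OUT={e:+; rest ⊤}
  B2: | IN={e:+; rest ⊤} | OUT={d:+, e:+; rest ⊤}
  B3: | IN={d:+, e:+; rest ⊤} | OUT={d:+, e:+; rest ⊤}
  B4: | IN={d:+, e:+; rest ⊤} | OUT={d:+, e:+; rest ⊤}
  B5: | IN={d:+, e:+; rest ⊤} | OUT={b:+, d:+; rest ⊤}
  B6: | IN={b:+, d:+; rest ⊤} | OUT={b:+, d:+, e:+; rest ⊤}
  B7: | IN={b:+, d:+, e:+; rest ⊤} | OUT={b:+, d:+, e:+; rest ⊤}
  B8: | IN={b:+, d:+; rest ⊤} | OUT={b:+, d:+; rest ⊤}

Merge at B8: IN[B8] = OUT[B5] ⊔ OUT[B7] = {a: ⊤, b: +, c: ⊤, d: +, e: ⊤, f: ⊤}

Answer: {a: ⊤, b: +, c: ⊤, d: +, e: ⊤, f: ⊤}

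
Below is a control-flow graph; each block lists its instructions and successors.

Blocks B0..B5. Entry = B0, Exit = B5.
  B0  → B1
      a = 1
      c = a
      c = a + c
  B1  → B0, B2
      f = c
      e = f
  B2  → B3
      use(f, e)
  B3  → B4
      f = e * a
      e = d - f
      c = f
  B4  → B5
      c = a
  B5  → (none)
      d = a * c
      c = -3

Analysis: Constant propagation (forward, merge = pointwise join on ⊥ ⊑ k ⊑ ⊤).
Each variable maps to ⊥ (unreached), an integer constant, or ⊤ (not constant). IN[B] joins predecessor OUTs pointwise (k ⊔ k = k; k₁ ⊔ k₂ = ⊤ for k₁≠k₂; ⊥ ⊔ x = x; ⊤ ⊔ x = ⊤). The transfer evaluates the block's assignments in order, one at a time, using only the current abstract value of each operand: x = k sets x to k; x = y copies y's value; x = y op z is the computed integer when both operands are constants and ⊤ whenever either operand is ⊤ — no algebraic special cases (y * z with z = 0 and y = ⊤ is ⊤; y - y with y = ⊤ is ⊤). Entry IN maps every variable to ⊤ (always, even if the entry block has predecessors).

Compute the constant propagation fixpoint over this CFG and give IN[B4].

Per-block solution:
  B0:  IN=(all ⊤)  OUT={a:1, c:2; rest ⊤}
  B1:  IN={a:1, c:2; rest ⊤}  OUT={a:1, c:2, e:2, f:2; rest ⊤}
  B2:  IN={a:1, c:2, e:2, f:2; rest ⊤}  OUT={a:1, c:2, e:2, f:2; rest ⊤}
  B3:  IN={a:1, c:2, e:2, f:2; rest ⊤}  OUT={a:1, c:2, f:2; rest ⊤}
  B4:  IN={a:1, c:2, f:2; rest ⊤}  OUT={a:1, c:1, f:2; rest ⊤}
  B5:  IN={a:1, c:1, f:2; rest ⊤}  OUT={a:1, c:-3, d:1, f:2; rest ⊤}

Merge at B4: IN[B4] = OUT[B3] = {a: 1, b: ⊤, c: 2, d: ⊤, e: ⊤, f: 2}

Answer: {a: 1, b: ⊤, c: 2, d: ⊤, e: ⊤, f: 2}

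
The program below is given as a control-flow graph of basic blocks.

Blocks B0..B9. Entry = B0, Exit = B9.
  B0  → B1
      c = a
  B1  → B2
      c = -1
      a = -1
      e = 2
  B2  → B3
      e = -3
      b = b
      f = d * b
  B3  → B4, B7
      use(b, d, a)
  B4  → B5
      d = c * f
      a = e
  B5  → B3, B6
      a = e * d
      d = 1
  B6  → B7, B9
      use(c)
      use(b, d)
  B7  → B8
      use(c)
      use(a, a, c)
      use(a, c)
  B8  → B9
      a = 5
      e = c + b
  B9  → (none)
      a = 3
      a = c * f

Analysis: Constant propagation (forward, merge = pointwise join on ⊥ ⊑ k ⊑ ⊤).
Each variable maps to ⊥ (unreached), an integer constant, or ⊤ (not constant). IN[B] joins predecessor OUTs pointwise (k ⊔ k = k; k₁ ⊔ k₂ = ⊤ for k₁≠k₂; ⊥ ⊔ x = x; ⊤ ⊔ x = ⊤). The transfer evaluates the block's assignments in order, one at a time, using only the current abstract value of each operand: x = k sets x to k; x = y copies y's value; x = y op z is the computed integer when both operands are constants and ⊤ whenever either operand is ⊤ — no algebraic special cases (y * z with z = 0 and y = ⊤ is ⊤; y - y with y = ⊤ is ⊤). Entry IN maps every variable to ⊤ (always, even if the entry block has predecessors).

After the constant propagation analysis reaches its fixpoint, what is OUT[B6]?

Fixpoint table:
  B0: | IN=(all ⊤) | OUT=(all ⊤)
  B1: | IN=(all ⊤) | OUT={a:-1, c:-1, e:2; rest ⊤}
  B2: | IN={a:-1, c:-1, e:2; rest ⊤} | OUT={a:-1, c:-1, e:-3; rest ⊤}
  B3: | IN={c:-1, e:-3; rest ⊤} | OUT={c:-1, e:-3; rest ⊤}
  B4: | IN={c:-1, e:-3; rest ⊤} | OUT={a:-3, c:-1, e:-3; rest ⊤}
  B5: | IN={a:-3, c:-1, e:-3; rest ⊤} | OUT={c:-1, d:1, e:-3; rest ⊤}
  B6: | IN={c:-1, d:1, e:-3; rest ⊤} | OUT={c:-1, d:1, e:-3; rest ⊤}
  B7: | IN={c:-1, e:-3; rest ⊤} | OUT={c:-1, e:-3; rest ⊤}
  B8: | IN={c:-1, e:-3; rest ⊤} | OUT={a:5, c:-1; rest ⊤}
  B9: | IN={c:-1; rest ⊤} | OUT={c:-1; rest ⊤}

Merge at B6: IN[B6] = OUT[B5] = {a: ⊤, b: ⊤, c: -1, d: 1, e: -3, f: ⊤}
Applying B6's transfer function to that IN value gives OUT[B6] (row B6 above).

Answer: {a: ⊤, b: ⊤, c: -1, d: 1, e: -3, f: ⊤}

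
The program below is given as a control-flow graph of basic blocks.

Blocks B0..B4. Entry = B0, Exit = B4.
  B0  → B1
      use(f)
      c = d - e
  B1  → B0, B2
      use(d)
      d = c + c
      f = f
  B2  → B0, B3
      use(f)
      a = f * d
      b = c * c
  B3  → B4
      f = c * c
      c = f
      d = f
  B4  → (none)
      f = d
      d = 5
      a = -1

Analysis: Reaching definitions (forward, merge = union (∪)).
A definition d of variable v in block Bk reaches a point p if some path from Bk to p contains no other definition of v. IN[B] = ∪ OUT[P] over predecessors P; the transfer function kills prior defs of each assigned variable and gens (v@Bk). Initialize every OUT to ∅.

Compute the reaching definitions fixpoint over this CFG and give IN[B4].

Answer: {a@B2, b@B2, c@B3, d@B3, f@B3}

Working:
Converged values:
  B0:   IN={a@B2, b@B2, c@B0, d@B1, f@B1}   OUT={a@B2, b@B2, c@B0, d@B1, f@B1}
  B1:   IN={a@B2, b@B2, c@B0, d@B1, f@B1}   OUT={a@B2, b@B2, c@B0, d@B1, f@B1}
  B2:   IN={a@B2, b@B2, c@B0, d@B1, f@B1}   OUT={a@B2, b@B2, c@B0, d@B1, f@B1}
  B3:   IN={a@B2, b@B2, c@B0, d@B1, f@B1}   OUT={a@B2, b@B2, c@B3, d@B3, f@B3}
  B4:   IN={a@B2, b@B2, c@B3, d@B3, f@B3}   OUT={a@B4, b@B2, c@B3, d@B4, f@B4}

Merge at B4: IN[B4] = OUT[B3] = {a@B2, b@B2, c@B3, d@B3, f@B3}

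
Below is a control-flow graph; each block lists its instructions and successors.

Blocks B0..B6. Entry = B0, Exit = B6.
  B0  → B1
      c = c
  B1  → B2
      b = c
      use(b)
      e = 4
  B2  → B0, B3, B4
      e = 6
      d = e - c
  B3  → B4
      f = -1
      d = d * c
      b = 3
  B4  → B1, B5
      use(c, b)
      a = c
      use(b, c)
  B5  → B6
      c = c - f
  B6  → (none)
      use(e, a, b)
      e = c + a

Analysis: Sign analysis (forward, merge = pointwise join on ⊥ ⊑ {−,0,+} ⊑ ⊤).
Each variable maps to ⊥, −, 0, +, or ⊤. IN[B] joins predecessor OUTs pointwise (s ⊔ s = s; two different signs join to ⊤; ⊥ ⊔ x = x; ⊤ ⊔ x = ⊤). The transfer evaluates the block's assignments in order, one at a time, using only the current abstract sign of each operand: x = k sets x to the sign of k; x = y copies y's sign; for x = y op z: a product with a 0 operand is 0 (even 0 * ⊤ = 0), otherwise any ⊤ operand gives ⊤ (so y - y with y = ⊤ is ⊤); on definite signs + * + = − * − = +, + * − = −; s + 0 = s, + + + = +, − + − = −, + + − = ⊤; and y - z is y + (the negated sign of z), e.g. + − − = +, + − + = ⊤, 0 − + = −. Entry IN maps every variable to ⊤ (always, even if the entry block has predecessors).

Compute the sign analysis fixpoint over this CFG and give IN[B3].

Converged values:
  B0: | IN=(all ⊤) | OUT=(all ⊤)
  B1: | IN=(all ⊤) | OUT={e:+; rest ⊤}
  B2: | IN={e:+; rest ⊤} | OUT={e:+; rest ⊤}
  B3: | IN={e:+; rest ⊤} | OUT={b:+, e:+, f:-; rest ⊤}
  B4: | IN={e:+; rest ⊤} | OUT={e:+; rest ⊤}
  B5: | IN={e:+; rest ⊤} | OUT={e:+; rest ⊤}
  B6: | IN={e:+; rest ⊤} | OUT=(all ⊤)

Merge at B3: IN[B3] = OUT[B2] = {a: ⊤, b: ⊤, c: ⊤, d: ⊤, e: +, f: ⊤}

Answer: {a: ⊤, b: ⊤, c: ⊤, d: ⊤, e: +, f: ⊤}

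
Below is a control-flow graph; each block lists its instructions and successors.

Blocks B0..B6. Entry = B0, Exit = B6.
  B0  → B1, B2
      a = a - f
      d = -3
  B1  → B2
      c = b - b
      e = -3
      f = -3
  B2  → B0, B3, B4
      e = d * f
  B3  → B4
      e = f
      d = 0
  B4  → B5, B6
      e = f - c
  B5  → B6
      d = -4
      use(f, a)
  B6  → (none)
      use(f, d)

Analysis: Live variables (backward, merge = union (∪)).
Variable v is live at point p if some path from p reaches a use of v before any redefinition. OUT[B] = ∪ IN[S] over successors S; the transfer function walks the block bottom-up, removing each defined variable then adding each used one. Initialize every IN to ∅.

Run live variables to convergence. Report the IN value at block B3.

Per-block solution:
  B0:   IN={a, b, c, f}   OUT={a, b, c, d, f}
  B1:   IN={a, b, d}   OUT={a, b, c, d, f}
  B2:   IN={a, b, c, d, f}   OUT={a, b, c, d, f}
  B3:   IN={a, c, f}   OUT={a, c, d, f}
  B4:   IN={a, c, d, f}   OUT={a, d, f}
  B5:   IN={a, f}   OUT={d, f}
  B6:   IN={d, f}   OUT={}

Merge at B3: OUT[B3] = IN[B4] = {a, c, d, f}
Applying B3's transfer function to that OUT value gives IN[B3] (row B3 above).

Answer: {a, c, f}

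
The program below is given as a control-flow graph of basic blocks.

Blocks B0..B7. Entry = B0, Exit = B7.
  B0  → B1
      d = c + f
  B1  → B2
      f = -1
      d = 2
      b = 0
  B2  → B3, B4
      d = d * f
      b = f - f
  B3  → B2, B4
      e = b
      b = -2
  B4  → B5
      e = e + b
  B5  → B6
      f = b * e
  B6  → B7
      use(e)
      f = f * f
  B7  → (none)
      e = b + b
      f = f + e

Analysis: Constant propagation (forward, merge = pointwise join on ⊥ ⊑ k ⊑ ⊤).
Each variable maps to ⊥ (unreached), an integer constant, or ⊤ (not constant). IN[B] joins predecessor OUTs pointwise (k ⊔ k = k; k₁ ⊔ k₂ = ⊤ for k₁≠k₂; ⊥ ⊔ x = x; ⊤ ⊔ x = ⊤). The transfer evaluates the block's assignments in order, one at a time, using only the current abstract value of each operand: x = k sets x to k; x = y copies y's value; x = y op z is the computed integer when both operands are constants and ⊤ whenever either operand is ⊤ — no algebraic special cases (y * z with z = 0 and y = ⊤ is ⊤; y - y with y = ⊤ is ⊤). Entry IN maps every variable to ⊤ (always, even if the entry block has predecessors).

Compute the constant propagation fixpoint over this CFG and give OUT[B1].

Answer: {a: ⊤, b: 0, c: ⊤, d: 2, e: ⊤, f: -1}

Trace:
Per-block solution:
  B0:  IN=(all ⊤)  OUT=(all ⊤)
  B1:  IN=(all ⊤)  OUT={b:0, d:2, f:-1; rest ⊤}
  B2:  IN={f:-1; rest ⊤}  OUT={b:0, f:-1; rest ⊤}
  B3:  IN={b:0, f:-1; rest ⊤}  OUT={b:-2, e:0, f:-1; rest ⊤}
  B4:  IN={f:-1; rest ⊤}  OUT={f:-1; rest ⊤}
  B5:  IN={f:-1; rest ⊤}  OUT=(all ⊤)
  B6:  IN=(all ⊤)  OUT=(all ⊤)
  B7:  IN=(all ⊤)  OUT=(all ⊤)

Merge at B1: IN[B1] = OUT[B0] = {a: ⊤, b: ⊤, c: ⊤, d: ⊤, e: ⊤, f: ⊤}
Applying B1's transfer function to that IN value gives OUT[B1] (row B1 above).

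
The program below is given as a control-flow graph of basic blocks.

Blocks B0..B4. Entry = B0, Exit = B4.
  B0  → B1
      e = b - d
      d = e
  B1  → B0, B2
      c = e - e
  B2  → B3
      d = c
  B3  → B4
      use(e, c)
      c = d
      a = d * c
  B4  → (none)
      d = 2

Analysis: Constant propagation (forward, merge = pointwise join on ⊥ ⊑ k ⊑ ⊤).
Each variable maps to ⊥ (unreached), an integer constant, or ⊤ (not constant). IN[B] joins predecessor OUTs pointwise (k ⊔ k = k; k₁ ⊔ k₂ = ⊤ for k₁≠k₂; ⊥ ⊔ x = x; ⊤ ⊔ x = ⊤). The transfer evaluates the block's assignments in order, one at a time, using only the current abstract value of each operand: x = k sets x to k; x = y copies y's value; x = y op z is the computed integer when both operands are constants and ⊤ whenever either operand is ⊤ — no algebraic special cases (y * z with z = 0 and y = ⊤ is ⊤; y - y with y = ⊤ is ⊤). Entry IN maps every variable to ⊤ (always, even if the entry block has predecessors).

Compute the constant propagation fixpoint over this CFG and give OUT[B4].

Per-block solution:
  B0:   IN=(all ⊤)   OUT=(all ⊤)
  B1:   IN=(all ⊤)   OUT=(all ⊤)
  B2:   IN=(all ⊤)   OUT=(all ⊤)
  B3:   IN=(all ⊤)   OUT=(all ⊤)
  B4:   IN=(all ⊤)   OUT={d:2; rest ⊤}

Merge at B4: IN[B4] = OUT[B3] = {a: ⊤, b: ⊤, c: ⊤, d: ⊤, e: ⊤, f: ⊤}
Applying B4's transfer function to that IN value gives OUT[B4] (row B4 above).

Answer: {a: ⊤, b: ⊤, c: ⊤, d: 2, e: ⊤, f: ⊤}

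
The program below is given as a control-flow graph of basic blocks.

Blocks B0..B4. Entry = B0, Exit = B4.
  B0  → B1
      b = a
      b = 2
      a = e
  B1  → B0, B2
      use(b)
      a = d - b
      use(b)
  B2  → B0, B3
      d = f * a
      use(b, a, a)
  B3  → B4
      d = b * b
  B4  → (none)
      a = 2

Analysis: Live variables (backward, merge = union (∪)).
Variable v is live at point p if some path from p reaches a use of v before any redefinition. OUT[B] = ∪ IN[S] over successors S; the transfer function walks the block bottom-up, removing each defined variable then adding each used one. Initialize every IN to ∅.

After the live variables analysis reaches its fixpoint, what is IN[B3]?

Per-block solution:
  B0: | IN={a, d, e, f} | OUT={b, d, e, f}
  B1: | IN={b, d, e, f} | OUT={a, b, d, e, f}
  B2: | IN={a, b, e, f} | OUT={a, b, d, e, f}
  B3: | IN={b} | OUT={}
  B4: | IN={} | OUT={}

Merge at B3: OUT[B3] = IN[B4] = {}
Applying B3's transfer function to that OUT value gives IN[B3] (row B3 above).

Answer: {b}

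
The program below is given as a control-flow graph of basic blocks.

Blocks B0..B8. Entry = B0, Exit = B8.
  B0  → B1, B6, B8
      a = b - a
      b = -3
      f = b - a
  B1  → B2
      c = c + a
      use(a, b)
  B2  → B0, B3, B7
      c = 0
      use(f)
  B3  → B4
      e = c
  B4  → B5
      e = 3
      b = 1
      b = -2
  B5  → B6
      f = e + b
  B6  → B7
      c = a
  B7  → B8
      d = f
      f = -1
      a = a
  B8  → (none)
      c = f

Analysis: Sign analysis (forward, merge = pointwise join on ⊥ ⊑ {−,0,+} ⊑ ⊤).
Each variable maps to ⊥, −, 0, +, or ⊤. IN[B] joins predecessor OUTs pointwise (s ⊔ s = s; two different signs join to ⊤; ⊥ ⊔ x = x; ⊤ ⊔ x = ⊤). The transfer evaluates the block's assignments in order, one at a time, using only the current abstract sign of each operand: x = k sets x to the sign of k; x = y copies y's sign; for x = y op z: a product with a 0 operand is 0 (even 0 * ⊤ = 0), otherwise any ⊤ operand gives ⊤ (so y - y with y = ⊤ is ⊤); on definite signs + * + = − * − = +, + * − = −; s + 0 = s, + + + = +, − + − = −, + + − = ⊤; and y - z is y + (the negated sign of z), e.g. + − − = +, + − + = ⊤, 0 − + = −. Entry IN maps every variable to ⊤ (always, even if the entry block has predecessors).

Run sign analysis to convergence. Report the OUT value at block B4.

Answer: {a: ⊤, b: -, c: 0, d: ⊤, e: +, f: ⊤}

Trace:
Fixpoint table:
  B0:  IN=(all ⊤)  OUT={b:-; rest ⊤}
  B1:  IN={b:-; rest ⊤}  OUT={b:-; rest ⊤}
  B2:  IN={b:-; rest ⊤}  OUT={b:-, c:0; rest ⊤}
  B3:  IN={b:-, c:0; rest ⊤}  OUT={b:-, c:0, e:0; rest ⊤}
  B4:  IN={b:-, c:0, e:0; rest ⊤}  OUT={b:-, c:0, e:+; rest ⊤}
  B5:  IN={b:-, c:0, e:+; rest ⊤}  OUT={b:-, c:0, e:+; rest ⊤}
  B6:  IN={b:-; rest ⊤}  OUT={b:-; rest ⊤}
  B7:  IN={b:-; rest ⊤}  OUT={b:-, f:-; rest ⊤}
  B8:  IN={b:-; rest ⊤}  OUT={b:-; rest ⊤}

Merge at B4: IN[B4] = OUT[B3] = {a: ⊤, b: -, c: 0, d: ⊤, e: 0, f: ⊤}
Applying B4's transfer function to that IN value gives OUT[B4] (row B4 above).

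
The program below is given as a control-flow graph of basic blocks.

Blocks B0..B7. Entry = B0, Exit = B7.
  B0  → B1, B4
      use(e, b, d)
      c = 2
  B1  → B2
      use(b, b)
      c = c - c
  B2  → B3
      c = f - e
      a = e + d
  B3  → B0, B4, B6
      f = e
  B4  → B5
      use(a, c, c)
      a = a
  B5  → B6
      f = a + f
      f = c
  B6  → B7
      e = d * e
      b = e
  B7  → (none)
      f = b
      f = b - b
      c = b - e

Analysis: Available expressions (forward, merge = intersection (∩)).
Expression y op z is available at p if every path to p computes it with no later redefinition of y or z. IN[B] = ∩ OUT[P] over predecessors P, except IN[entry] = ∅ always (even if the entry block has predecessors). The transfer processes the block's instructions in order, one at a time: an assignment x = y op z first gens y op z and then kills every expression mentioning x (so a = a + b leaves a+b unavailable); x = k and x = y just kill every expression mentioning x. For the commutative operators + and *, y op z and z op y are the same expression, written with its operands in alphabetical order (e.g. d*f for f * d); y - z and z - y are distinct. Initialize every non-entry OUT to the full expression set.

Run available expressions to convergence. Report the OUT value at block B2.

Answer: {d+e, f-e}

Trace:
Converged values:
  B0:  IN={}  OUT={}
  B1:  IN={}  OUT={}
  B2:  IN={}  OUT={d+e, f-e}
  B3:  IN={d+e, f-e}  OUT={d+e}
  B4:  IN={}  OUT={}
  B5:  IN={}  OUT={}
  B6:  IN={}  OUT={}
  B7:  IN={}  OUT={b-b, b-e}

Merge at B2: IN[B2] = OUT[B1] = {}
Applying B2's transfer function to that IN value gives OUT[B2] (row B2 above).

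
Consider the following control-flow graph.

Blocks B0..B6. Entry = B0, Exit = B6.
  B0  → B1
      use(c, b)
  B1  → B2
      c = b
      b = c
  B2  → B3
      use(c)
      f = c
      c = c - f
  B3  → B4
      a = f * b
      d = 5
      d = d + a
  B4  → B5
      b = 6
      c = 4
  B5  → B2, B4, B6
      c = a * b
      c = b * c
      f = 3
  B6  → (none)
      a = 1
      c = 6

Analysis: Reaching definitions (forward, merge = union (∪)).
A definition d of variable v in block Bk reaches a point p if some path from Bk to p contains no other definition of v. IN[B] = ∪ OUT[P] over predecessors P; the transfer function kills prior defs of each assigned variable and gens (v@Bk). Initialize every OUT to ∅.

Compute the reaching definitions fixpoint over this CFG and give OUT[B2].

Per-block solution:
  B0: | IN={} | OUT={}
  B1: | IN={} | OUT={b@B1, c@B1}
  B2: | IN={a@B3, b@B1, b@B4, c@B1, c@B5, d@B3, f@B5} | OUT={a@B3, b@B1, b@B4, c@B2, d@B3, f@B2}
  B3: | IN={a@B3, b@B1, b@B4, c@B2, d@B3, f@B2} | OUT={a@B3, b@B1, b@B4, c@B2, d@B3, f@B2}
  B4: | IN={a@B3, b@B1, b@B4, c@B2, c@B5, d@B3, f@B2, f@B5} | OUT={a@B3, b@B4, c@B4, d@B3, f@B2, f@B5}
  B5: | IN={a@B3, b@B4, c@B4, d@B3, f@B2, f@B5} | OUT={a@B3, b@B4, c@B5, d@B3, f@B5}
  B6: | IN={a@B3, b@B4, c@B5, d@B3, f@B5} | OUT={a@B6, b@B4, c@B6, d@B3, f@B5}

Merge at B2: IN[B2] = OUT[B1] ⊔ OUT[B5] = {a@B3, b@B1, b@B4, c@B1, c@B5, d@B3, f@B5}
Applying B2's transfer function to that IN value gives OUT[B2] (row B2 above).

Answer: {a@B3, b@B1, b@B4, c@B2, d@B3, f@B2}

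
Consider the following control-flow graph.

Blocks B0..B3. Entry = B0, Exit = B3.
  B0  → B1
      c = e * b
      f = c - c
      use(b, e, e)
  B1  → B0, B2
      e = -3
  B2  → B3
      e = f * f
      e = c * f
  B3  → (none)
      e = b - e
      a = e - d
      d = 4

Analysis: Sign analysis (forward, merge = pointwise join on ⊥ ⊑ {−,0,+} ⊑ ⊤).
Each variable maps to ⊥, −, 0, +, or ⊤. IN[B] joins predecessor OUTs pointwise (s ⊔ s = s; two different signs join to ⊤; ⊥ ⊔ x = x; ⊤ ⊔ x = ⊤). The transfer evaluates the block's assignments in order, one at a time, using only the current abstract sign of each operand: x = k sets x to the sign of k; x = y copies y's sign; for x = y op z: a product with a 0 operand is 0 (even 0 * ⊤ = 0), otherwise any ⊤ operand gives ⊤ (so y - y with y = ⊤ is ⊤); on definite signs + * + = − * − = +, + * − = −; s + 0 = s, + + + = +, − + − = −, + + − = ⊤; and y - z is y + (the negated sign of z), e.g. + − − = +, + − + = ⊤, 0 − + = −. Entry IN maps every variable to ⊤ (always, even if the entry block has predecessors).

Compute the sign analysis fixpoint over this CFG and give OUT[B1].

Answer: {a: ⊤, b: ⊤, c: ⊤, d: ⊤, e: -, f: ⊤}

Trace:
Converged values:
  B0:   IN=(all ⊤)   OUT=(all ⊤)
  B1:   IN=(all ⊤)   OUT={e:-; rest ⊤}
  B2:   IN={e:-; rest ⊤}   OUT=(all ⊤)
  B3:   IN=(all ⊤)   OUT={d:+; rest ⊤}

Merge at B1: IN[B1] = OUT[B0] = {a: ⊤, b: ⊤, c: ⊤, d: ⊤, e: ⊤, f: ⊤}
Applying B1's transfer function to that IN value gives OUT[B1] (row B1 above).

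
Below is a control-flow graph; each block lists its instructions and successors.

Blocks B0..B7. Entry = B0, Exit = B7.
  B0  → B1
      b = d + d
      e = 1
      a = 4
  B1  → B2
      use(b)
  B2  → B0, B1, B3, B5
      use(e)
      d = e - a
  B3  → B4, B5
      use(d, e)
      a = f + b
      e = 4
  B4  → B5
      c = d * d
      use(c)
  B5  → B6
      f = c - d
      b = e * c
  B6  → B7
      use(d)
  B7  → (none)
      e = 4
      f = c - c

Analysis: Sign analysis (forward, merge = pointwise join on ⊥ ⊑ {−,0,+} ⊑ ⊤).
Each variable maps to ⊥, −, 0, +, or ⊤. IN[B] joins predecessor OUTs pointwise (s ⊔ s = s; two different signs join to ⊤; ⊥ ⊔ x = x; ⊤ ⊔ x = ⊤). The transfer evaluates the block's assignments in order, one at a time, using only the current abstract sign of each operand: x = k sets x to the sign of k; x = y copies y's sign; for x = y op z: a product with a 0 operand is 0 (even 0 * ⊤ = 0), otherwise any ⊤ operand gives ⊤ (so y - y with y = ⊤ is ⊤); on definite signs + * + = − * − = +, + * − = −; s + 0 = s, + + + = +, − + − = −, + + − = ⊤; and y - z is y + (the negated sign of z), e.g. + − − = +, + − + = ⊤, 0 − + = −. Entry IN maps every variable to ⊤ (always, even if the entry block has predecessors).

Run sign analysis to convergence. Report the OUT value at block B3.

Answer: {a: ⊤, b: ⊤, c: ⊤, d: ⊤, e: +, f: ⊤}

Working:
Per-block solution:
  B0: | IN=(all ⊤) | OUT={a:+, e:+; rest ⊤}
  B1: | IN={a:+, e:+; rest ⊤} | OUT={a:+, e:+; rest ⊤}
  B2: | IN={a:+, e:+; rest ⊤} | OUT={a:+, e:+; rest ⊤}
  B3: | IN={a:+, e:+; rest ⊤} | OUT={e:+; rest ⊤}
  B4: | IN={e:+; rest ⊤} | OUT={e:+; rest ⊤}
  B5: | IN={e:+; rest ⊤} | OUT={e:+; rest ⊤}
  B6: | IN={e:+; rest ⊤} | OUT={e:+; rest ⊤}
  B7: | IN={e:+; rest ⊤} | OUT={e:+; rest ⊤}

Merge at B3: IN[B3] = OUT[B2] = {a: +, b: ⊤, c: ⊤, d: ⊤, e: +, f: ⊤}
Applying B3's transfer function to that IN value gives OUT[B3] (row B3 above).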